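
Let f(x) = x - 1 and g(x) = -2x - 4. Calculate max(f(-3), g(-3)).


f(-3) = -4
g(-3) = 2
max = 2

2


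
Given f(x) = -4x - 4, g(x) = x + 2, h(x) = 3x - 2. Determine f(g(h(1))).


h(1) = 1
g(1) = 3
f(3) = -16

-16


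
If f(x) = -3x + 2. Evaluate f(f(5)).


f(5) = -13
f(-13) = 41

41


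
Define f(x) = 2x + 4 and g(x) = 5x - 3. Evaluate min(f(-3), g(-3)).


-18


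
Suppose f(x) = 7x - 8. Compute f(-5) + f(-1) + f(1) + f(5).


f(-5) = -43
f(-1) = -15
f(1) = -1
f(5) = 27
Sum = -32

-32


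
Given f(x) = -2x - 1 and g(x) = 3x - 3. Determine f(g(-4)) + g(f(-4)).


f(g(-4)) = 29
g(f(-4)) = 18
Sum = 47

47


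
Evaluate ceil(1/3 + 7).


1/3 = 0.3333
0.3333 + 7 = 7.3333
ceil(7.3333) = 8

8


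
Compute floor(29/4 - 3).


29/4 = 7.25
7.25 - 3 = 4.25
floor(4.25) = 4

4


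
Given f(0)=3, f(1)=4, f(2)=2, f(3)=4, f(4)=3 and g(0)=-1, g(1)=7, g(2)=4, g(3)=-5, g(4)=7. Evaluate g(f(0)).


f(0) = 3
g(3) = -5

-5


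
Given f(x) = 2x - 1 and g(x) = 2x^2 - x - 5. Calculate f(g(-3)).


31


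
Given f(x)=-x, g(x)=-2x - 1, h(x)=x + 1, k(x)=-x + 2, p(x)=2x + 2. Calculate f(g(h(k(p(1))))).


-1


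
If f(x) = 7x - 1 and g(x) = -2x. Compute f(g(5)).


g(5) = -10
f(-10) = -71

-71


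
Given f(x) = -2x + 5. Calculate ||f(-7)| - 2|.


f(-7) = 19
|19| = 19
|19 - 2| = 17

17


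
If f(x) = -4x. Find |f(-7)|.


f(-7) = 28
|28| = 28

28


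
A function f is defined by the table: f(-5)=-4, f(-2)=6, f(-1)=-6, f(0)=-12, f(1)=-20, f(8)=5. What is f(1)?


Reading from the table at x = 1

-20


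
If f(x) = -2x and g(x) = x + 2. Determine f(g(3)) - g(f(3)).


f(g(3)) = -10
g(f(3)) = -4
Difference = -6

-6


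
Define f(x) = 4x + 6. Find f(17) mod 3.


f(17) = 74
74 mod 3 = 2

2


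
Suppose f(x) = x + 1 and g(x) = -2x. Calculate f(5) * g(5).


f(5) = 6
g(5) = -10
Product = -60

-60


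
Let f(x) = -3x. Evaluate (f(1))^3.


f(1) = -3
(-3)^3 = -27

-27


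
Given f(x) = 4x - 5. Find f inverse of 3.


Solve 4x - 5 = 3
x = (3 + 5) / 4 = 2

2


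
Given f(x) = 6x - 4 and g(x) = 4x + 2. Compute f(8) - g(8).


10


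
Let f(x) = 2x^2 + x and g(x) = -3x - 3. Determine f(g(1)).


66


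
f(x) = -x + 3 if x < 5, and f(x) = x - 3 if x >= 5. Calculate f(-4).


-4 satisfies x < 5
f(-4) = 7

7


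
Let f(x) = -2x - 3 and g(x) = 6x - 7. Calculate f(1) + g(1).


f(1) = -5
g(1) = -1
Sum = -6

-6


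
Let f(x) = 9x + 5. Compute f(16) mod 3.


f(16) = 149
149 mod 3 = 2

2


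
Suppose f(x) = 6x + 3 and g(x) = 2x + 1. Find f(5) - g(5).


f(5) = 33
g(5) = 11
Difference = 22

22


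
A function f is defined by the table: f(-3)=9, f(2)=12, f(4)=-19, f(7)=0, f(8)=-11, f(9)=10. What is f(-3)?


Reading from the table at x = -3

9


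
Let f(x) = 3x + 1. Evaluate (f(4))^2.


f(4) = 13
(13)^2 = 169

169


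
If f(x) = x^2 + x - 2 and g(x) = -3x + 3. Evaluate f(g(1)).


g(1) = 0
f(0) = 1*(0)^2 + 1*(0) - 2 = -2

-2


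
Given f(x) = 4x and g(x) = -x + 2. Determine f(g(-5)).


g(-5) = 7
f(7) = 28

28


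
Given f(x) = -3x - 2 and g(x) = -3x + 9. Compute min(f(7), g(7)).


f(7) = -23
g(7) = -12
min = -23

-23


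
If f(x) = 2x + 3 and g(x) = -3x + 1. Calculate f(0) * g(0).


f(0) = 3
g(0) = 1
Product = 3

3


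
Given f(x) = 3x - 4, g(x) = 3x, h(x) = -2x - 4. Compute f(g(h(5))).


h(5) = -14
g(-14) = -42
f(-42) = -130

-130


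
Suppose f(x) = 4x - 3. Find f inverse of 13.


Solve 4x - 3 = 13
x = (13 + 3) / 4 = 4

4


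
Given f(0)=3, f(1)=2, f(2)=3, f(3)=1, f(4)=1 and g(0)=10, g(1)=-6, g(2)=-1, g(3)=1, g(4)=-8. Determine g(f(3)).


f(3) = 1
g(1) = -6

-6


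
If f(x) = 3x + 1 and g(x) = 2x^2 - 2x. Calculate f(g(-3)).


73


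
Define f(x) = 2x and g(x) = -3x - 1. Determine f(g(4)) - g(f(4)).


f(g(4)) = -26
g(f(4)) = -25
Difference = -1

-1


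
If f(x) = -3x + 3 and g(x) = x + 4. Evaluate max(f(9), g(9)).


13


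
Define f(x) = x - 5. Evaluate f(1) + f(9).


f(1) = -4
f(9) = 4
Sum = 0

0


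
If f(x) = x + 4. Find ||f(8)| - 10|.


2


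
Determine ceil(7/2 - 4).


0


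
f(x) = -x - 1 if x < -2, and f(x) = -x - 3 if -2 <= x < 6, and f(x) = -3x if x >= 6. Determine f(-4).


3


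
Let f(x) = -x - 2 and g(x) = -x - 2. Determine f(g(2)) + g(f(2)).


f(g(2)) = 2
g(f(2)) = 2
Sum = 4

4


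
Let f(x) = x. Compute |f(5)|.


f(5) = 5
|5| = 5

5


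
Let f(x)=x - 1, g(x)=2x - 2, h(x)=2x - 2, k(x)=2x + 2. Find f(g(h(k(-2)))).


k(-2) = -2
h(-2) = -6
g(-6) = -14
f(-14) = -15

-15


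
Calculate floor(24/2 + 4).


16


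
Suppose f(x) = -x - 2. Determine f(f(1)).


f(1) = -3
f(-3) = 1

1


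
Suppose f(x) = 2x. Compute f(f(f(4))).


f(4) = 8
f(8) = 16
f(16) = 32

32


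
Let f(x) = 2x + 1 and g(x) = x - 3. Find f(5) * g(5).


f(5) = 11
g(5) = 2
Product = 22

22


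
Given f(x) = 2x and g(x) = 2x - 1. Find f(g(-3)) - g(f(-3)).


f(g(-3)) = -14
g(f(-3)) = -13
Difference = -1

-1


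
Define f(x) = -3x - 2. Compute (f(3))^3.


f(3) = -11
(-11)^3 = -1331

-1331


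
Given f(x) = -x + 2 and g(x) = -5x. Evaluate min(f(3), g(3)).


f(3) = -1
g(3) = -15
min = -15

-15


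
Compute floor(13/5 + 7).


13/5 = 2.6
2.6 + 7 = 9.6
floor(9.6) = 9

9


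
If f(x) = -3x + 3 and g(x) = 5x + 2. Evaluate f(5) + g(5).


f(5) = -12
g(5) = 27
Sum = 15

15


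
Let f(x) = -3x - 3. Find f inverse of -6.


Solve -3x - 3 = -6
x = (-6 + 3) / (-3) = 1

1


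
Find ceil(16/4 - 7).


-3


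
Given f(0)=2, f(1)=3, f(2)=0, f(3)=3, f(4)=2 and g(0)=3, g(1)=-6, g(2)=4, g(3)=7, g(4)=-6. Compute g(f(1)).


7


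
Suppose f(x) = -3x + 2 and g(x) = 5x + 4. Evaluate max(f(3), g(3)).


f(3) = -7
g(3) = 19
max = 19

19


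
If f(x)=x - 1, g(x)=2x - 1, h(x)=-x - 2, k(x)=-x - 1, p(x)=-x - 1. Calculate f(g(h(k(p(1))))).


p(1) = -2
k(-2) = 1
h(1) = -3
g(-3) = -7
f(-7) = -8

-8


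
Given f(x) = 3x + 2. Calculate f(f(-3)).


f(-3) = -7
f(-7) = -19

-19


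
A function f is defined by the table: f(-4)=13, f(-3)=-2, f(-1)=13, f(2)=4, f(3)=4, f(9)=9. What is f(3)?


4


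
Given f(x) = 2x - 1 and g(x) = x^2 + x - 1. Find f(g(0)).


g(0) = -1
f(-1) = -3

-3


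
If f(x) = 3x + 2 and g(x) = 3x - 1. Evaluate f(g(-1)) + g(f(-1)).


f(g(-1)) = -10
g(f(-1)) = -4
Sum = -14

-14


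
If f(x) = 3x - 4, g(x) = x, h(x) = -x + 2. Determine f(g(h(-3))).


h(-3) = 5
g(5) = 5
f(5) = 11

11


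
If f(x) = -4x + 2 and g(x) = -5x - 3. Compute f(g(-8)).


g(-8) = 37
f(37) = -146

-146


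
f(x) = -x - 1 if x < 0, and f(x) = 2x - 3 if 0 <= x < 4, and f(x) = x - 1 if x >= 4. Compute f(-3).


-3 satisfies x < 0
f(-3) = 2

2


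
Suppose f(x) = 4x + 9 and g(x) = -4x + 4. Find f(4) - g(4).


f(4) = 25
g(4) = -12
Difference = 37

37


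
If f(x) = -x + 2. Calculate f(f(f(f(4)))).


4


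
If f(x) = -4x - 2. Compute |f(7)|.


f(7) = -30
|-30| = 30

30


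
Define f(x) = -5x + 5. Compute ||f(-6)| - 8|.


f(-6) = 35
|35| = 35
|35 - 8| = 27

27


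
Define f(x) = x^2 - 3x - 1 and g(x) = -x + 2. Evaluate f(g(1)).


g(1) = 1
f(1) = 1*(1)^2 - 3*(1) - 1 = -3

-3


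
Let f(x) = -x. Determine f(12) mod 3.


f(12) = -12
-12 mod 3 = 0

0


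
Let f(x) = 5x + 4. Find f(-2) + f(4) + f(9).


f(-2) = -6
f(4) = 24
f(9) = 49
Sum = 67

67


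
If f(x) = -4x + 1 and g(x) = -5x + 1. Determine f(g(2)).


g(2) = -9
f(-9) = 37

37


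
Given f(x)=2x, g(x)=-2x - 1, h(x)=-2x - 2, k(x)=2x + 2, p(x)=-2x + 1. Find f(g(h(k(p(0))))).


p(0) = 1
k(1) = 4
h(4) = -10
g(-10) = 19
f(19) = 38

38


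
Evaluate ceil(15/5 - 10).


-7


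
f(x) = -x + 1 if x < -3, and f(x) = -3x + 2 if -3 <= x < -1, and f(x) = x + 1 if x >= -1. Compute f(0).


1


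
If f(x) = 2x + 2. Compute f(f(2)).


f(2) = 6
f(6) = 14

14


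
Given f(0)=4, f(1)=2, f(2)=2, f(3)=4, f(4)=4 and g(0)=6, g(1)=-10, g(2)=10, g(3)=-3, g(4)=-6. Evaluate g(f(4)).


f(4) = 4
g(4) = -6

-6


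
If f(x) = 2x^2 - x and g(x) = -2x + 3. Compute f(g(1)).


g(1) = 1
f(1) = 2*(1)^2 - 1*(1) = 1

1


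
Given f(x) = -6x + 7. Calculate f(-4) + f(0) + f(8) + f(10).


f(-4) = 31
f(0) = 7
f(8) = -41
f(10) = -53
Sum = -56

-56


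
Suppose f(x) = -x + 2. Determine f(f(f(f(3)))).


3


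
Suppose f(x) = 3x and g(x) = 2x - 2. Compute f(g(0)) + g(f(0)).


f(g(0)) = -6
g(f(0)) = -2
Sum = -8

-8


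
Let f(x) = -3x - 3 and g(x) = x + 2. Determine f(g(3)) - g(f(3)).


f(g(3)) = -18
g(f(3)) = -10
Difference = -8

-8


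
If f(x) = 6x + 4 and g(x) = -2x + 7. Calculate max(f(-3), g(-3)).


f(-3) = -14
g(-3) = 13
max = 13

13


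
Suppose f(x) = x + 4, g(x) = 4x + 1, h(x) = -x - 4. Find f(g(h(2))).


-19


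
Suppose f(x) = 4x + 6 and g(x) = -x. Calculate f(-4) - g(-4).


f(-4) = -10
g(-4) = 4
Difference = -14

-14


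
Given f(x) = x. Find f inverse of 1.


Solve x = 1
x = (1) / 1 = 1

1


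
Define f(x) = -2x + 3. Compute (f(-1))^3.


125


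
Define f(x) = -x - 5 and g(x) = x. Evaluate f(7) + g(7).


f(7) = -12
g(7) = 7
Sum = -5

-5


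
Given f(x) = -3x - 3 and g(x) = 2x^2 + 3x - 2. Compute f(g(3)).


-78


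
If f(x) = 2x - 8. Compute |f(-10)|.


f(-10) = -28
|-28| = 28

28


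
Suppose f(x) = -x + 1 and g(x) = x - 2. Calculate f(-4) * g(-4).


f(-4) = 5
g(-4) = -6
Product = -30

-30


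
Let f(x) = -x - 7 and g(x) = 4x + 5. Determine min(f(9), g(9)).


f(9) = -16
g(9) = 41
min = -16

-16


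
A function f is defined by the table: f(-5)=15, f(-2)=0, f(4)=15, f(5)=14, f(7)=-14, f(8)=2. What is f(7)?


-14


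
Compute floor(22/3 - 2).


22/3 = 7.3333
7.3333 - 2 = 5.3333
floor(5.3333) = 5

5


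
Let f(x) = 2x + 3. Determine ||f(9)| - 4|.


f(9) = 21
|21| = 21
|21 - 4| = 17

17


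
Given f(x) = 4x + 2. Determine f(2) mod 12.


f(2) = 10
10 mod 12 = 10

10


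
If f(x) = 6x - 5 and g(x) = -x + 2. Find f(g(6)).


g(6) = -4
f(-4) = -29

-29


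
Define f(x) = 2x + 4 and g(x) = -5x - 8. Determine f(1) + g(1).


f(1) = 6
g(1) = -13
Sum = -7

-7


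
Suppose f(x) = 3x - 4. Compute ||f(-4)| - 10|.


f(-4) = -16
|-16| = 16
|16 - 10| = 6

6


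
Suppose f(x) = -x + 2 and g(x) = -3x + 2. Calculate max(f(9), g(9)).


f(9) = -7
g(9) = -25
max = -7

-7


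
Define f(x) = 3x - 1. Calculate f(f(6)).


50


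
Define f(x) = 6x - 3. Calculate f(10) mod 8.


1


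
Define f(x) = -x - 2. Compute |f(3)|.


f(3) = -5
|-5| = 5

5


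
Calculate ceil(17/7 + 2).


17/7 = 2.4286
2.4286 + 2 = 4.4286
ceil(4.4286) = 5

5


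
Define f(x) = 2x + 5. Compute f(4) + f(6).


f(4) = 13
f(6) = 17
Sum = 30

30


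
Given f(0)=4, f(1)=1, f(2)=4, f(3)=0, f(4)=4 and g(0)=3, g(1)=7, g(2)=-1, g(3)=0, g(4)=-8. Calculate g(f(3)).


f(3) = 0
g(0) = 3

3


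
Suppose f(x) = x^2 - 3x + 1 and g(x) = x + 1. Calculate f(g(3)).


g(3) = 4
f(4) = 1*(4)^2 - 3*(4) + 1 = 5

5


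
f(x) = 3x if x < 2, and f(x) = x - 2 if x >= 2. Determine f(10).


10 satisfies x >= 2
f(10) = 8

8


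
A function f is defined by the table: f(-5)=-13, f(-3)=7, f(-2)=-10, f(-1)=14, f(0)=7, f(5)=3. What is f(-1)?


Reading from the table at x = -1

14


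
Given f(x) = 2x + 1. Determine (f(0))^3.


f(0) = 1
(1)^3 = 1

1


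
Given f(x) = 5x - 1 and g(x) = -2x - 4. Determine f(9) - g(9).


f(9) = 44
g(9) = -22
Difference = 66

66


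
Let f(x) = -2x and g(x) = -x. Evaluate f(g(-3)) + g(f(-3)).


f(g(-3)) = -6
g(f(-3)) = -6
Sum = -12

-12


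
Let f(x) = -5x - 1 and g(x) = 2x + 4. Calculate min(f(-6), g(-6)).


-8


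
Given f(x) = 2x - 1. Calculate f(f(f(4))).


25


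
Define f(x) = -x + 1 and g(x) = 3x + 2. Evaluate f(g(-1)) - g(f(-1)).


f(g(-1)) = 2
g(f(-1)) = 8
Difference = -6

-6


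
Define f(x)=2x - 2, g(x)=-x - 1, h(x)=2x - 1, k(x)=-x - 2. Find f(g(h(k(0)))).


k(0) = -2
h(-2) = -5
g(-5) = 4
f(4) = 6

6


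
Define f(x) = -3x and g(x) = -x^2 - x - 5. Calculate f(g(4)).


g(4) = -25
f(-25) = 75

75


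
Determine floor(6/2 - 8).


6/2 = 3
3 - 8 = -5
floor(-5) = -5

-5


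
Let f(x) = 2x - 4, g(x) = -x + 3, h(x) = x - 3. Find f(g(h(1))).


h(1) = -2
g(-2) = 5
f(5) = 6

6


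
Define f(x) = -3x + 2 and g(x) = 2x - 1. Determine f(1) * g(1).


f(1) = -1
g(1) = 1
Product = -1

-1


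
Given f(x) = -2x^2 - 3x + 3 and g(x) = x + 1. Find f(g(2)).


g(2) = 3
f(3) = (-2)*(3)^2 - 3*(3) + 3 = -24

-24


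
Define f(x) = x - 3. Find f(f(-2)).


f(-2) = -5
f(-5) = -8

-8


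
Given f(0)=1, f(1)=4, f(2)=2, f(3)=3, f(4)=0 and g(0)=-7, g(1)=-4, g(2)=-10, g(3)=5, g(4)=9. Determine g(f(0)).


f(0) = 1
g(1) = -4

-4


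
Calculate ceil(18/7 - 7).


18/7 = 2.5714
2.5714 - 7 = -4.4286
ceil(-4.4286) = -4

-4


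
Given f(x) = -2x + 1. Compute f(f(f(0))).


f(0) = 1
f(1) = -1
f(-1) = 3

3


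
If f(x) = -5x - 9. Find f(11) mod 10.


f(11) = -64
-64 mod 10 = 6

6


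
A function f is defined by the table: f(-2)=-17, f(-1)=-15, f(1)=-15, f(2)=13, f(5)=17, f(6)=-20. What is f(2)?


Reading from the table at x = 2

13


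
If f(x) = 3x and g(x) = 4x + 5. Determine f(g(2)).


g(2) = 13
f(13) = 39

39


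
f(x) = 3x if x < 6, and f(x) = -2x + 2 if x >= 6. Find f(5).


5 satisfies x < 6
f(5) = 15

15


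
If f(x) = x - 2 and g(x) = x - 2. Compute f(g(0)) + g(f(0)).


-8


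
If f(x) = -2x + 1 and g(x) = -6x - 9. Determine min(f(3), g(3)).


f(3) = -5
g(3) = -27
min = -27

-27


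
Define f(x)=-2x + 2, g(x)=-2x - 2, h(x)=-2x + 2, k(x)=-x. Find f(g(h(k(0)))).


k(0) = 0
h(0) = 2
g(2) = -6
f(-6) = 14

14


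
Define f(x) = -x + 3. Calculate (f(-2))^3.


125


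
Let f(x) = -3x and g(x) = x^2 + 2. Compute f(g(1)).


g(1) = 3
f(3) = -9

-9


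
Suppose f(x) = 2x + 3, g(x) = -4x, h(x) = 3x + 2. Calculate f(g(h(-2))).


h(-2) = -4
g(-4) = 16
f(16) = 35

35


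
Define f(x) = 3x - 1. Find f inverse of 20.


Solve 3x - 1 = 20
x = (20 + 1) / 3 = 7

7


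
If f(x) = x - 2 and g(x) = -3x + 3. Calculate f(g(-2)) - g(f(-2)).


f(g(-2)) = 7
g(f(-2)) = 15
Difference = -8

-8


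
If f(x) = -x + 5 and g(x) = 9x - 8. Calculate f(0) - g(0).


f(0) = 5
g(0) = -8
Difference = 13

13


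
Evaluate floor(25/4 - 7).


25/4 = 6.25
6.25 - 7 = -0.75
floor(-0.75) = -1

-1


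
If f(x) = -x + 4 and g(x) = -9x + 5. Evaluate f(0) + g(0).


f(0) = 4
g(0) = 5
Sum = 9

9


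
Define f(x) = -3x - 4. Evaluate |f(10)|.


f(10) = -34
|-34| = 34

34


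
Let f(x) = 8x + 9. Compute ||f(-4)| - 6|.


17


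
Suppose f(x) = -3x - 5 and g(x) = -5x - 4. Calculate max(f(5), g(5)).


f(5) = -20
g(5) = -29
max = -20

-20


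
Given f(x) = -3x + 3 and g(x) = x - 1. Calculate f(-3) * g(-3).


f(-3) = 12
g(-3) = -4
Product = -48

-48


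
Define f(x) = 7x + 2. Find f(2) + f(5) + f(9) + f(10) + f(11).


f(2) = 16
f(5) = 37
f(9) = 65
f(10) = 72
f(11) = 79
Sum = 269

269


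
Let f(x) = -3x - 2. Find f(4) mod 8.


f(4) = -14
-14 mod 8 = 2

2


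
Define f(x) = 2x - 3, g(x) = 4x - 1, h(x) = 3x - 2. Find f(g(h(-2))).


h(-2) = -8
g(-8) = -33
f(-33) = -69

-69


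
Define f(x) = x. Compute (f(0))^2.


f(0) = 0
(0)^2 = 0

0


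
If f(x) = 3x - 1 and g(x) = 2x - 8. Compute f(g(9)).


29


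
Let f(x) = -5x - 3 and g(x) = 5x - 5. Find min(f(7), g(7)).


f(7) = -38
g(7) = 30
min = -38

-38


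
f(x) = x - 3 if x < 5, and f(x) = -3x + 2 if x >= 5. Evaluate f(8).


8 satisfies x >= 5
f(8) = -22

-22


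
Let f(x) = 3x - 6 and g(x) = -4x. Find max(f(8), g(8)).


18


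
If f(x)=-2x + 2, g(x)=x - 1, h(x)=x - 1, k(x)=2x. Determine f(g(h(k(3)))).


k(3) = 6
h(6) = 5
g(5) = 4
f(4) = -6

-6


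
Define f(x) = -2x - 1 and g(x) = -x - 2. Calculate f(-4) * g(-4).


f(-4) = 7
g(-4) = 2
Product = 14

14


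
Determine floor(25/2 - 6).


6


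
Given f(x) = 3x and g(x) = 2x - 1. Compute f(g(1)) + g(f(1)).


f(g(1)) = 3
g(f(1)) = 5
Sum = 8

8


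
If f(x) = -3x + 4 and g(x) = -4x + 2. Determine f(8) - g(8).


f(8) = -20
g(8) = -30
Difference = 10

10


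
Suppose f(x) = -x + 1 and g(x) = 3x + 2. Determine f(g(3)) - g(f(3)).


f(g(3)) = -10
g(f(3)) = -4
Difference = -6

-6


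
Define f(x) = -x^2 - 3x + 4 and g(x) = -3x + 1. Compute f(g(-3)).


g(-3) = 10
f(10) = (-1)*(10)^2 - 3*(10) + 4 = -126

-126


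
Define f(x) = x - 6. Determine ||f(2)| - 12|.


f(2) = -4
|-4| = 4
|4 - 12| = 8

8


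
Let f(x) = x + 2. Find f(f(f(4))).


f(4) = 6
f(6) = 8
f(8) = 10

10


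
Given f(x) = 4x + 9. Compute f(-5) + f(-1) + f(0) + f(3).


f(-5) = -11
f(-1) = 5
f(0) = 9
f(3) = 21
Sum = 24

24


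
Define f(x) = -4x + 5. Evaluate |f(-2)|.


f(-2) = 13
|13| = 13

13


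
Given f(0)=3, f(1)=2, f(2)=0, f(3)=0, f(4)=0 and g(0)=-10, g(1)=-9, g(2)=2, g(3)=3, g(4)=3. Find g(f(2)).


f(2) = 0
g(0) = -10

-10


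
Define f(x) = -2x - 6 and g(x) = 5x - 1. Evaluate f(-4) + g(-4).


f(-4) = 2
g(-4) = -21
Sum = -19

-19


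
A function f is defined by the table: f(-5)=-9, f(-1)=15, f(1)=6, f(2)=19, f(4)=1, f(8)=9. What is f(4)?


Reading from the table at x = 4

1


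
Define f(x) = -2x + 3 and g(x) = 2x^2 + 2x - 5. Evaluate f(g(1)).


g(1) = -1
f(-1) = 5

5


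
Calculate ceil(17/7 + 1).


17/7 = 2.4286
2.4286 + 1 = 3.4286
ceil(3.4286) = 4

4


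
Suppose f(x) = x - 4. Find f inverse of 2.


Solve x - 4 = 2
x = (2 + 4) / 1 = 6

6


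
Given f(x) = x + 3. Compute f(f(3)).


f(3) = 6
f(6) = 9

9


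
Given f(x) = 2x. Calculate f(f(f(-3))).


f(-3) = -6
f(-6) = -12
f(-12) = -24

-24


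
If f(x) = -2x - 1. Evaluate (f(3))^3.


f(3) = -7
(-7)^3 = -343

-343


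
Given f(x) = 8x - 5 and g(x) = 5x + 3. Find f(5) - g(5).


f(5) = 35
g(5) = 28
Difference = 7

7


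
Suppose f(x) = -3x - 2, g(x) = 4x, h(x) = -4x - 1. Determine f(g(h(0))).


h(0) = -1
g(-1) = -4
f(-4) = 10

10


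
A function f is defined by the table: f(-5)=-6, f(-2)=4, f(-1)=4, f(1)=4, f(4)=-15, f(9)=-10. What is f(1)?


Reading from the table at x = 1

4


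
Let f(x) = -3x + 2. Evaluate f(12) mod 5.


f(12) = -34
-34 mod 5 = 1

1


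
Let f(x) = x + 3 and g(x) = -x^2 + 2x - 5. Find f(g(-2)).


-10


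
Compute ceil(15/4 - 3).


15/4 = 3.75
3.75 - 3 = 0.75
ceil(0.75) = 1

1


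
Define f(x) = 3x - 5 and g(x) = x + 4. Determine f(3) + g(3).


f(3) = 4
g(3) = 7
Sum = 11

11


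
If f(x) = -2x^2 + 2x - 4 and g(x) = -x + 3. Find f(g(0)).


g(0) = 3
f(3) = (-2)*(3)^2 + 2*(3) - 4 = -16

-16


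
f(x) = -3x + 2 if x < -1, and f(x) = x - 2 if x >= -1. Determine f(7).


7 satisfies x >= -1
f(7) = 5

5


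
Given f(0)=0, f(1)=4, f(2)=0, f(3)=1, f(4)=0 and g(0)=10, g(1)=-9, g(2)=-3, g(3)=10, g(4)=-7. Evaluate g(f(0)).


f(0) = 0
g(0) = 10

10


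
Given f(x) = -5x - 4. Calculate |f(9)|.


f(9) = -49
|-49| = 49

49


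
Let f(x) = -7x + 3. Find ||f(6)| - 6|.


f(6) = -39
|-39| = 39
|39 - 6| = 33

33


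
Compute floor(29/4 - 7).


29/4 = 7.25
7.25 - 7 = 0.25
floor(0.25) = 0

0


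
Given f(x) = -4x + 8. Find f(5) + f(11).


f(5) = -12
f(11) = -36
Sum = -48

-48


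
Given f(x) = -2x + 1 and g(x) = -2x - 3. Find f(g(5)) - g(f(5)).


f(g(5)) = 27
g(f(5)) = 15
Difference = 12

12


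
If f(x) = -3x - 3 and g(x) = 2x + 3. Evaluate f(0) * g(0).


f(0) = -3
g(0) = 3
Product = -9

-9


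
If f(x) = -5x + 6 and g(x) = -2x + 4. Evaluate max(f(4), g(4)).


-4


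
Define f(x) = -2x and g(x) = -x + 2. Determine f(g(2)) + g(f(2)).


f(g(2)) = 0
g(f(2)) = 6
Sum = 6

6


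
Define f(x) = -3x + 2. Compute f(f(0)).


-4


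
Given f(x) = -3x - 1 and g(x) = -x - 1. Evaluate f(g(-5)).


-13


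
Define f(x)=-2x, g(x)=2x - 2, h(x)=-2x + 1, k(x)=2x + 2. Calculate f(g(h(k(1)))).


k(1) = 4
h(4) = -7
g(-7) = -16
f(-16) = 32

32


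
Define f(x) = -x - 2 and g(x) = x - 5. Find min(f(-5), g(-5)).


f(-5) = 3
g(-5) = -10
min = -10

-10


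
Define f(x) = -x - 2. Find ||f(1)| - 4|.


f(1) = -3
|-3| = 3
|3 - 4| = 1

1


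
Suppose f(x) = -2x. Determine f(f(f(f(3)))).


f(3) = -6
f(-6) = 12
f(12) = -24
f(-24) = 48

48


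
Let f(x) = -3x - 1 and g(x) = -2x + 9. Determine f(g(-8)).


-76


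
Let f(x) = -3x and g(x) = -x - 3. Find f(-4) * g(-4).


f(-4) = 12
g(-4) = 1
Product = 12

12


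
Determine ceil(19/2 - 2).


8


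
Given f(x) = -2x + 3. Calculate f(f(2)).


5


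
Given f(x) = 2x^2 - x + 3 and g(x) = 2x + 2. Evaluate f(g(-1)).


3


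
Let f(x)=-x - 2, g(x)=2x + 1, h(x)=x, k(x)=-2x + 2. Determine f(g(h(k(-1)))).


k(-1) = 4
h(4) = 4
g(4) = 9
f(9) = -11

-11


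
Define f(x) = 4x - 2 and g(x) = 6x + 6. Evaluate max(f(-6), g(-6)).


f(-6) = -26
g(-6) = -30
max = -26

-26


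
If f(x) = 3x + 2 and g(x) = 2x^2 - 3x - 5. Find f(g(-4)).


g(-4) = 39
f(39) = 119

119


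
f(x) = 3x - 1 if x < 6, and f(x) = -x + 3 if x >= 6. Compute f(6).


6 satisfies x >= 6
f(6) = -3

-3


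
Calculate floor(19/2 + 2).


19/2 = 9.5
9.5 + 2 = 11.5
floor(11.5) = 11

11


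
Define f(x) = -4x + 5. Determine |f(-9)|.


f(-9) = 41
|41| = 41

41


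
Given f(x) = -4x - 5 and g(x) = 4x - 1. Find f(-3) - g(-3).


f(-3) = 7
g(-3) = -13
Difference = 20

20


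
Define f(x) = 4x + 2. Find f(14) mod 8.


f(14) = 58
58 mod 8 = 2

2


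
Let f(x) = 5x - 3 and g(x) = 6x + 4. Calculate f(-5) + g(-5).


f(-5) = -28
g(-5) = -26
Sum = -54

-54


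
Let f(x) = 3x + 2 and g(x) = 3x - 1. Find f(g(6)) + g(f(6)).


f(g(6)) = 53
g(f(6)) = 59
Sum = 112

112


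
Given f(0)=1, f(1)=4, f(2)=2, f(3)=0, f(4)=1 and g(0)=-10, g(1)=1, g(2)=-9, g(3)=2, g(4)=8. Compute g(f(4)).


f(4) = 1
g(1) = 1

1


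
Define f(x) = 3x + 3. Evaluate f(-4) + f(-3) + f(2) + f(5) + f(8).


f(-4) = -9
f(-3) = -6
f(2) = 9
f(5) = 18
f(8) = 27
Sum = 39

39


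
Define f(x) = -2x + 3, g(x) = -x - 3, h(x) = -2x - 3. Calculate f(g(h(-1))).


h(-1) = -1
g(-1) = -2
f(-2) = 7

7


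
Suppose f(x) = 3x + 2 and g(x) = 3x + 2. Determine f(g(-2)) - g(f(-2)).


0


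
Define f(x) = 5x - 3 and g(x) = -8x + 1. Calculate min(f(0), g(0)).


f(0) = -3
g(0) = 1
min = -3

-3


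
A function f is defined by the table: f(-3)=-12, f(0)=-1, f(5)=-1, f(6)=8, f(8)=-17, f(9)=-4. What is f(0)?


Reading from the table at x = 0

-1


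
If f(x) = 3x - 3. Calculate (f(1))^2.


f(1) = 0
(0)^2 = 0

0


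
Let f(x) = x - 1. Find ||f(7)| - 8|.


f(7) = 6
|6| = 6
|6 - 8| = 2

2


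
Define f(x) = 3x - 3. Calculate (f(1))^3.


0


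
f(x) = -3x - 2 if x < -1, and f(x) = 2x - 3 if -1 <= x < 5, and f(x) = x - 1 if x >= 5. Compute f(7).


7 satisfies x >= 5
f(7) = 6

6


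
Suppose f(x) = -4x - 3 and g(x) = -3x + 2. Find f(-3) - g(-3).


f(-3) = 9
g(-3) = 11
Difference = -2

-2


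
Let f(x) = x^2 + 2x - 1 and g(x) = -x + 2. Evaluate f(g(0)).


g(0) = 2
f(2) = 1*(2)^2 + 2*(2) - 1 = 7

7


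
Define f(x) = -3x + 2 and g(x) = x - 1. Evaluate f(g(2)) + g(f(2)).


f(g(2)) = -1
g(f(2)) = -5
Sum = -6

-6


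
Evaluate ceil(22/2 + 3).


22/2 = 11
11 + 3 = 14
ceil(14) = 14

14


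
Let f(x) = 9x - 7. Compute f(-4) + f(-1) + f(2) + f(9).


f(-4) = -43
f(-1) = -16
f(2) = 11
f(9) = 74
Sum = 26

26


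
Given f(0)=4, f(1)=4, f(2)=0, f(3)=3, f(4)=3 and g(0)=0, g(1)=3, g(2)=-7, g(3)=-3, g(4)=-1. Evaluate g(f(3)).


f(3) = 3
g(3) = -3

-3


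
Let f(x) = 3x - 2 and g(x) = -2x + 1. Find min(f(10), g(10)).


-19


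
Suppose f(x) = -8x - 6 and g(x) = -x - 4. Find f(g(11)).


g(11) = -15
f(-15) = 114

114


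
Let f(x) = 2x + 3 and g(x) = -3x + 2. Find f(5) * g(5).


-169


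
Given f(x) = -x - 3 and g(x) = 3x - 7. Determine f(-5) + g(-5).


f(-5) = 2
g(-5) = -22
Sum = -20

-20


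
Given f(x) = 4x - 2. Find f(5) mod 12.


6


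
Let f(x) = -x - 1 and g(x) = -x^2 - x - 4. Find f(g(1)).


g(1) = -6
f(-6) = 5

5


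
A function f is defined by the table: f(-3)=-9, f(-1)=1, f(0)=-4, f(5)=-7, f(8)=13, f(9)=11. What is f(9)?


11


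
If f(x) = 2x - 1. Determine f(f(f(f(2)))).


17


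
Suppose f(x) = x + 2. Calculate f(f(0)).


f(0) = 2
f(2) = 4

4


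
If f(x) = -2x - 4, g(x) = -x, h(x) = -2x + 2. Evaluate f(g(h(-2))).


8


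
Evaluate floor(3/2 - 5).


3/2 = 1.5
1.5 - 5 = -3.5
floor(-3.5) = -4

-4


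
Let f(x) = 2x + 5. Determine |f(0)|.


f(0) = 5
|5| = 5

5


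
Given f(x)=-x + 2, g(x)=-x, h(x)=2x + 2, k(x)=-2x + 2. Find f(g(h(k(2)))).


k(2) = -2
h(-2) = -2
g(-2) = 2
f(2) = 0

0


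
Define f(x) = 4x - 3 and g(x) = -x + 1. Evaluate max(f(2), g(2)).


f(2) = 5
g(2) = -1
max = 5

5


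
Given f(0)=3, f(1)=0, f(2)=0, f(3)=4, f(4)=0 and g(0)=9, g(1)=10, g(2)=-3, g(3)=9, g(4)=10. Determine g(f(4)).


9


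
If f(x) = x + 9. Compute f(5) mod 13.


f(5) = 14
14 mod 13 = 1

1


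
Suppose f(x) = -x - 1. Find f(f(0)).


f(0) = -1
f(-1) = 0

0


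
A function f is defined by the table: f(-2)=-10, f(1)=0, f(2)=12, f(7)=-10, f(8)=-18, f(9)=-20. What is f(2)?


Reading from the table at x = 2

12


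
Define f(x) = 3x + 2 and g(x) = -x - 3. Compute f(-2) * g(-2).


4


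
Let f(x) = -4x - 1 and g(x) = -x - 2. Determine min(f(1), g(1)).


-5


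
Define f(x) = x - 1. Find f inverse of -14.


Solve x - 1 = -14
x = (-14 + 1) / 1 = -13

-13


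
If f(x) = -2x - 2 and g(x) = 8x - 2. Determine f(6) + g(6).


32


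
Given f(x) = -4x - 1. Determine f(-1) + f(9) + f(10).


f(-1) = 3
f(9) = -37
f(10) = -41
Sum = -75

-75


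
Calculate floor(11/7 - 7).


11/7 = 1.5714
1.5714 - 7 = -5.4286
floor(-5.4286) = -6

-6


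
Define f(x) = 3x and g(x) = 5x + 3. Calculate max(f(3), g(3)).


f(3) = 9
g(3) = 18
max = 18

18


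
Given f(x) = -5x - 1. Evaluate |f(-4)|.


f(-4) = 19
|19| = 19

19


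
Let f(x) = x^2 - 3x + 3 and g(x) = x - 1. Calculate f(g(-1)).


g(-1) = -2
f(-2) = 1*(-2)^2 - 3*(-2) + 3 = 13

13


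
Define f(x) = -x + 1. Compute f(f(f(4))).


-3


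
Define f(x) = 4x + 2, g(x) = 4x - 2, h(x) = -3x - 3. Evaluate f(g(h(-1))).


-6


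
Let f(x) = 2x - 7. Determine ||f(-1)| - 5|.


4


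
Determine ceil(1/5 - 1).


1/5 = 0.2
0.2 - 1 = -0.8
ceil(-0.8) = 0

0


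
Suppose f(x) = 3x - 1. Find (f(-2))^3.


-343


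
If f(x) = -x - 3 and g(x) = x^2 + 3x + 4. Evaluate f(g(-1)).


g(-1) = 2
f(2) = -5

-5


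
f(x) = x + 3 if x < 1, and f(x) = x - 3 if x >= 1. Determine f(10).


7


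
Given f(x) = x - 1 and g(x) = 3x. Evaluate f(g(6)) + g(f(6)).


f(g(6)) = 17
g(f(6)) = 15
Sum = 32

32


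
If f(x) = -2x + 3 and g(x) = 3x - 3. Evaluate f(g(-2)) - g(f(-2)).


f(g(-2)) = 21
g(f(-2)) = 18
Difference = 3

3


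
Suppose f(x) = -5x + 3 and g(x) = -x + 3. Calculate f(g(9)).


g(9) = -6
f(-6) = 33

33


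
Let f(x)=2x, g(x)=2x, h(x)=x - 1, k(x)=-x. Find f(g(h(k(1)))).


k(1) = -1
h(-1) = -2
g(-2) = -4
f(-4) = -8

-8


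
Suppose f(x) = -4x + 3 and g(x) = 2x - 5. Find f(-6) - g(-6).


f(-6) = 27
g(-6) = -17
Difference = 44

44


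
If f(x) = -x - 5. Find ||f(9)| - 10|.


f(9) = -14
|-14| = 14
|14 - 10| = 4

4


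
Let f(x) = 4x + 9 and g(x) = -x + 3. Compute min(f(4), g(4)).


f(4) = 25
g(4) = -1
min = -1

-1


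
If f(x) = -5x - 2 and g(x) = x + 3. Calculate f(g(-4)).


g(-4) = -1
f(-1) = 3

3


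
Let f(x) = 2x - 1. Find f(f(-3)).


-15


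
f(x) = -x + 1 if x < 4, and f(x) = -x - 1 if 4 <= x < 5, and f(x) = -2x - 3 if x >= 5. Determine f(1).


1 satisfies x < 4
f(1) = 0

0


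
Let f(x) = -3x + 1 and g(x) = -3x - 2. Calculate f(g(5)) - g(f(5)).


12


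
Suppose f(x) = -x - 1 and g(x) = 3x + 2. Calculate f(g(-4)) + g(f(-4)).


f(g(-4)) = 9
g(f(-4)) = 11
Sum = 20

20


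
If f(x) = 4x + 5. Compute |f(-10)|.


f(-10) = -35
|-35| = 35

35


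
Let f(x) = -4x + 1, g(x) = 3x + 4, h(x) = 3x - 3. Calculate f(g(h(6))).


h(6) = 15
g(15) = 49
f(49) = -195

-195


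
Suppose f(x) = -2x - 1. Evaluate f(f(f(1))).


-11


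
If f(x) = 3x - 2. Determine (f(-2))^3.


-512


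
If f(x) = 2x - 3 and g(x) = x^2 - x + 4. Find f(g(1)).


g(1) = 4
f(4) = 5

5


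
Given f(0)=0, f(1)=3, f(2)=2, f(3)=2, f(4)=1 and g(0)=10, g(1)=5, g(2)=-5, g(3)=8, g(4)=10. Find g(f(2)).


-5


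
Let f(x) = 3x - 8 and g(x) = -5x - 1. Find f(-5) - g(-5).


f(-5) = -23
g(-5) = 24
Difference = -47

-47


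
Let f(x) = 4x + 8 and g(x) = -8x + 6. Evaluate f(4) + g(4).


f(4) = 24
g(4) = -26
Sum = -2

-2


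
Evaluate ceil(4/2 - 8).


-6


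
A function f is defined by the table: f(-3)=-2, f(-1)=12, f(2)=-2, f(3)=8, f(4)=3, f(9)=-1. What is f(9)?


Reading from the table at x = 9

-1


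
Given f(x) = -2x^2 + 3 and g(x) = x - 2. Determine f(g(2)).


g(2) = 0
f(0) = (-2)*(0)^2 + 3 = 3

3


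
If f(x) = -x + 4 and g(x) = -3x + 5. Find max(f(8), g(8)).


f(8) = -4
g(8) = -19
max = -4

-4


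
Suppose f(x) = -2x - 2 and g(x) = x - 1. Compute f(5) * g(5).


f(5) = -12
g(5) = 4
Product = -48

-48


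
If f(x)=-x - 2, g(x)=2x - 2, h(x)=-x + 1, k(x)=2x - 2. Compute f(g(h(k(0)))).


k(0) = -2
h(-2) = 3
g(3) = 4
f(4) = -6

-6


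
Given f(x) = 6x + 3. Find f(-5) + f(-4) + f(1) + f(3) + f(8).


f(-5) = -27
f(-4) = -21
f(1) = 9
f(3) = 21
f(8) = 51
Sum = 33

33


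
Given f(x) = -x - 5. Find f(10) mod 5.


f(10) = -15
-15 mod 5 = 0

0


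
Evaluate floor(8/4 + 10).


8/4 = 2
2 + 10 = 12
floor(12) = 12

12


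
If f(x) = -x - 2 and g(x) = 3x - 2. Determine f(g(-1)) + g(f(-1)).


-2


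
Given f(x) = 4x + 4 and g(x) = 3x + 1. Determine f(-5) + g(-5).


f(-5) = -16
g(-5) = -14
Sum = -30

-30


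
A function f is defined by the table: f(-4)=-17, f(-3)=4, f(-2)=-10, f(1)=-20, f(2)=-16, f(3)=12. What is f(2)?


Reading from the table at x = 2

-16


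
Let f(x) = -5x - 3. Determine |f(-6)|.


f(-6) = 27
|27| = 27

27


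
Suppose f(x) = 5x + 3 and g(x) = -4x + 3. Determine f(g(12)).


g(12) = -45
f(-45) = -222

-222


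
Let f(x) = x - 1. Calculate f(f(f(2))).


f(2) = 1
f(1) = 0
f(0) = -1

-1


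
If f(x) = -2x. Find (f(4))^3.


-512


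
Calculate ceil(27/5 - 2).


27/5 = 5.4
5.4 - 2 = 3.4
ceil(3.4) = 4

4


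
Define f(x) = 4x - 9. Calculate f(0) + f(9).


18


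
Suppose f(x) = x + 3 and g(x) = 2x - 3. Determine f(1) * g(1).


-4


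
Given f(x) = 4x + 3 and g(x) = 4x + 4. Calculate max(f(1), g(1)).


f(1) = 7
g(1) = 8
max = 8

8


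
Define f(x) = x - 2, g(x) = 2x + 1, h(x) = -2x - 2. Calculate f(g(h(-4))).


h(-4) = 6
g(6) = 13
f(13) = 11

11


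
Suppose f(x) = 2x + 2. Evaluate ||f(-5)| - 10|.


f(-5) = -8
|-8| = 8
|8 - 10| = 2

2


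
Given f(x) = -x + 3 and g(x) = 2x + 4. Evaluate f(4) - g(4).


f(4) = -1
g(4) = 12
Difference = -13

-13


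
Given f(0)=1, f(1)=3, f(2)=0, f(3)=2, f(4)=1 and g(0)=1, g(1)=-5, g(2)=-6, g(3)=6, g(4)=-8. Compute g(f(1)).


f(1) = 3
g(3) = 6

6


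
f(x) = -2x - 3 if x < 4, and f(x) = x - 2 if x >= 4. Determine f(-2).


-2 satisfies x < 4
f(-2) = 1

1


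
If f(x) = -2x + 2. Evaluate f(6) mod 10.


f(6) = -10
-10 mod 10 = 0

0


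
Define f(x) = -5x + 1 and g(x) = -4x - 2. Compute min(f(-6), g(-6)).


f(-6) = 31
g(-6) = 22
min = 22

22


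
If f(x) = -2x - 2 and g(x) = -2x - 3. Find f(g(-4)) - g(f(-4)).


f(g(-4)) = -12
g(f(-4)) = -15
Difference = 3

3


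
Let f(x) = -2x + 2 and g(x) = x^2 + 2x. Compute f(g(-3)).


-4


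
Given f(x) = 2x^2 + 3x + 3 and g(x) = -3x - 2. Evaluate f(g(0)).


g(0) = -2
f(-2) = 2*(-2)^2 + 3*(-2) + 3 = 5

5


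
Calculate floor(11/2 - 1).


11/2 = 5.5
5.5 - 1 = 4.5
floor(4.5) = 4

4


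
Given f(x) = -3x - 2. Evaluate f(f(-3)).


f(-3) = 7
f(7) = -23

-23


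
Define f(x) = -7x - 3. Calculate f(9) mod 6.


f(9) = -66
-66 mod 6 = 0

0


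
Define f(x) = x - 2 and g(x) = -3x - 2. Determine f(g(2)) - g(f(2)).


-8


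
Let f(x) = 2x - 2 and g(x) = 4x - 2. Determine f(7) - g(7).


f(7) = 12
g(7) = 26
Difference = -14

-14


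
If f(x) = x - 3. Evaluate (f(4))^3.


f(4) = 1
(1)^3 = 1

1


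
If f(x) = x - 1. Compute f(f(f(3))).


f(3) = 2
f(2) = 1
f(1) = 0

0


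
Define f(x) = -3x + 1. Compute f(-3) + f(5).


f(-3) = 10
f(5) = -14
Sum = -4

-4


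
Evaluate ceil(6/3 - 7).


6/3 = 2
2 - 7 = -5
ceil(-5) = -5

-5


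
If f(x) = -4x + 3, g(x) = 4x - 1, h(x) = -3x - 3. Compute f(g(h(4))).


h(4) = -15
g(-15) = -61
f(-61) = 247

247


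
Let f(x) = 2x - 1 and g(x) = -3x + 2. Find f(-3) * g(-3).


f(-3) = -7
g(-3) = 11
Product = -77

-77


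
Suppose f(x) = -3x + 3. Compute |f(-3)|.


f(-3) = 12
|12| = 12

12


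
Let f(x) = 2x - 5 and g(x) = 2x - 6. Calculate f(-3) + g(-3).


f(-3) = -11
g(-3) = -12
Sum = -23

-23


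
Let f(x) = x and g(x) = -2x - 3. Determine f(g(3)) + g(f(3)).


f(g(3)) = -9
g(f(3)) = -9
Sum = -18

-18


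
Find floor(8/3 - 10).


-8


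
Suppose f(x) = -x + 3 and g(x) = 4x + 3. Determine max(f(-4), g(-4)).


f(-4) = 7
g(-4) = -13
max = 7

7


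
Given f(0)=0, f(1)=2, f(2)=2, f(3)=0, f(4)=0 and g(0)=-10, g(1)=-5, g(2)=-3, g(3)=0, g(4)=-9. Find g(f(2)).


f(2) = 2
g(2) = -3

-3


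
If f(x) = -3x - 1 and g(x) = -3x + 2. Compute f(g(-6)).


g(-6) = 20
f(20) = -61

-61


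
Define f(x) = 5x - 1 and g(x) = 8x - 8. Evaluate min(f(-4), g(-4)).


f(-4) = -21
g(-4) = -40
min = -40

-40


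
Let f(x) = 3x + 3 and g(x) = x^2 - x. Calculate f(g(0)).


g(0) = 0
f(0) = 3

3


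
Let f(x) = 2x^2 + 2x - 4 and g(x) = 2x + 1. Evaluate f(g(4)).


176


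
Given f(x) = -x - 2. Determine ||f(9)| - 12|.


f(9) = -11
|-11| = 11
|11 - 12| = 1

1


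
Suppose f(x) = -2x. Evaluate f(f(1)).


f(1) = -2
f(-2) = 4

4


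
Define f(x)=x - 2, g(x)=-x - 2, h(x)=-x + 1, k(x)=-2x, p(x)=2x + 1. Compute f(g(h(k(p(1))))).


-11


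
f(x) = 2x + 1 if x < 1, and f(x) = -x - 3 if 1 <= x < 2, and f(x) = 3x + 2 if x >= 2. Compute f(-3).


-3 satisfies x < 1
f(-3) = -5

-5


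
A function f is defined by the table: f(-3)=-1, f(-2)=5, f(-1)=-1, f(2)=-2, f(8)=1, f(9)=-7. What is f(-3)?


-1


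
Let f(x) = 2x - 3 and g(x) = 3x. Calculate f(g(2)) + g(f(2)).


f(g(2)) = 9
g(f(2)) = 3
Sum = 12

12


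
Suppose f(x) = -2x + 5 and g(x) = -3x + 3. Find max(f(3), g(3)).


-1


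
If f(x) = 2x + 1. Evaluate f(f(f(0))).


f(0) = 1
f(1) = 3
f(3) = 7

7


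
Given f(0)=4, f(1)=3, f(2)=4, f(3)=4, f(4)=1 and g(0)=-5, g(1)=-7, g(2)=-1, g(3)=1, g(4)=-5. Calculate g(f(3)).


f(3) = 4
g(4) = -5

-5


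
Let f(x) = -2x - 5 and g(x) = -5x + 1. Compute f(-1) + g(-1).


f(-1) = -3
g(-1) = 6
Sum = 3

3


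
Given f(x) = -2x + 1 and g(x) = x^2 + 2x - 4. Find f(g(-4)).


g(-4) = 4
f(4) = -7

-7


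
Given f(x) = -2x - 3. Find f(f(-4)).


f(-4) = 5
f(5) = -13

-13


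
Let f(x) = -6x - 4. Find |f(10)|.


f(10) = -64
|-64| = 64

64


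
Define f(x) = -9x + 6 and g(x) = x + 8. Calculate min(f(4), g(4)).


f(4) = -30
g(4) = 12
min = -30

-30


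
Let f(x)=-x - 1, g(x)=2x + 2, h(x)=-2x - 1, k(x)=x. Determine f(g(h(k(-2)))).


k(-2) = -2
h(-2) = 3
g(3) = 8
f(8) = -9

-9


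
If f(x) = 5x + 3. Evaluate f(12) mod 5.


f(12) = 63
63 mod 5 = 3

3


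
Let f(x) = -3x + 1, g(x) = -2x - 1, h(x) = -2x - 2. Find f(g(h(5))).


-68


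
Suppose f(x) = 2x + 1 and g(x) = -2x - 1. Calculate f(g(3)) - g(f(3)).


f(g(3)) = -13
g(f(3)) = -15
Difference = 2

2


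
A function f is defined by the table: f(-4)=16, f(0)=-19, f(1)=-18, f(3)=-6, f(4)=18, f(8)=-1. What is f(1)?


Reading from the table at x = 1

-18


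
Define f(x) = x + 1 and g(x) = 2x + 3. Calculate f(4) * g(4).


f(4) = 5
g(4) = 11
Product = 55

55


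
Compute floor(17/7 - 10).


17/7 = 2.4286
2.4286 - 10 = -7.5714
floor(-7.5714) = -8

-8


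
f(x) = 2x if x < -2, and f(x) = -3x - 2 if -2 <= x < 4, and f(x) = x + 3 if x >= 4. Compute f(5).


8


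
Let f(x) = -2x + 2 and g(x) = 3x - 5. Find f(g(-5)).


42


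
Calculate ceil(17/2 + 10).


17/2 = 8.5
8.5 + 10 = 18.5
ceil(18.5) = 19

19


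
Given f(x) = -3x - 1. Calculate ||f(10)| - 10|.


f(10) = -31
|-31| = 31
|31 - 10| = 21

21


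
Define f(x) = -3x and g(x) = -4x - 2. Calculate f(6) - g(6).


f(6) = -18
g(6) = -26
Difference = 8

8


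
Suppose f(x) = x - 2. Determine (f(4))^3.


f(4) = 2
(2)^3 = 8

8


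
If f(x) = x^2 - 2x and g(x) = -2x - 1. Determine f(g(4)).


g(4) = -9
f(-9) = 1*(-9)^2 - 2*(-9) = 99

99


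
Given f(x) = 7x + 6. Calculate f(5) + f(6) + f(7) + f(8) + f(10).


f(5) = 41
f(6) = 48
f(7) = 55
f(8) = 62
f(10) = 76
Sum = 282

282


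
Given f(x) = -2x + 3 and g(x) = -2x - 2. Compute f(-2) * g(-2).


f(-2) = 7
g(-2) = 2
Product = 14

14


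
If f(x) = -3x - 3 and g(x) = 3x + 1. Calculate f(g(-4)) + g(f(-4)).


f(g(-4)) = 30
g(f(-4)) = 28
Sum = 58

58


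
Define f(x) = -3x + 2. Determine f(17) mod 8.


7


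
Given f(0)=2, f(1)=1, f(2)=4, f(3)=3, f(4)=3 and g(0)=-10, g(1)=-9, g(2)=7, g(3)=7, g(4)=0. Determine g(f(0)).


f(0) = 2
g(2) = 7

7


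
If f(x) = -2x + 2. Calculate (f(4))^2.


f(4) = -6
(-6)^2 = 36

36


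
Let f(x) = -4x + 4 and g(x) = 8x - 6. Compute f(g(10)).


g(10) = 74
f(74) = -292

-292


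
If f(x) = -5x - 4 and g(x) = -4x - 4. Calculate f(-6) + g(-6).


f(-6) = 26
g(-6) = 20
Sum = 46

46


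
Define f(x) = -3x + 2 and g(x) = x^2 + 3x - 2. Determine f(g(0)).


g(0) = -2
f(-2) = 8

8


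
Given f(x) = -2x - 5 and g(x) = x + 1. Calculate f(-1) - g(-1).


-3


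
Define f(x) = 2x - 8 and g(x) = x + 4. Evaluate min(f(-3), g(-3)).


f(-3) = -14
g(-3) = 1
min = -14

-14


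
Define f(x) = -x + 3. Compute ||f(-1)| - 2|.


f(-1) = 4
|4| = 4
|4 - 2| = 2

2


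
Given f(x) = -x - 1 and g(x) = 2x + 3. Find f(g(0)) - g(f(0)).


f(g(0)) = -4
g(f(0)) = 1
Difference = -5

-5


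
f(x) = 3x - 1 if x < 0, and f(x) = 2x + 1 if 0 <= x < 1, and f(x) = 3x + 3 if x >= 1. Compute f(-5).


-5 satisfies x < 0
f(-5) = -16

-16


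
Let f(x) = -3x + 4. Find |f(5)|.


f(5) = -11
|-11| = 11

11


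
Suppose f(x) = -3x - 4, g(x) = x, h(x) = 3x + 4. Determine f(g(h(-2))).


h(-2) = -2
g(-2) = -2
f(-2) = 2

2


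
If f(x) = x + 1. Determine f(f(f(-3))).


f(-3) = -2
f(-2) = -1
f(-1) = 0

0
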